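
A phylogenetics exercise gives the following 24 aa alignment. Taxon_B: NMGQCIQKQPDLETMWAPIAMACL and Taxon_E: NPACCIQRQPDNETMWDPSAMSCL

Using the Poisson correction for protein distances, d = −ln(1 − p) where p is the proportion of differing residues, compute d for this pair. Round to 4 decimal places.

Differing sites — 2:M/P; 3:G/A; 4:Q/C; 8:K/R; 12:L/N; 17:A/D; 19:I/S; 22:A/S.
p = 8/24 = 0.333333.
d = −ln(1 − 0.333333) = −ln(0.666667) = 0.4055.

0.4055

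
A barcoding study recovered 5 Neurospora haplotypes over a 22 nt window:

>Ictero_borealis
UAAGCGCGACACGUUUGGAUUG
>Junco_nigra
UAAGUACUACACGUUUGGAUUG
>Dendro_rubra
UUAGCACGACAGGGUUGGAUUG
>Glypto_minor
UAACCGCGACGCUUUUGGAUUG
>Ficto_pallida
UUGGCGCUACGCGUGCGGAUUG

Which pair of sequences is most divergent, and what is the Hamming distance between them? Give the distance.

Pairwise Hamming distances:
  Ictero_borealis vs Junco_nigra: 3
  Ictero_borealis vs Dendro_rubra: 4
  Ictero_borealis vs Glypto_minor: 3
  Ictero_borealis vs Ficto_pallida: 6
  Junco_nigra vs Dendro_rubra: 5
  Junco_nigra vs Glypto_minor: 6
  Junco_nigra vs Ficto_pallida: 7
  Dendro_rubra vs Glypto_minor: 7
  Dendro_rubra vs Ficto_pallida: 8
  Glypto_minor vs Ficto_pallida: 7
The largest is 8, between Dendro_rubra and Ficto_pallida.

8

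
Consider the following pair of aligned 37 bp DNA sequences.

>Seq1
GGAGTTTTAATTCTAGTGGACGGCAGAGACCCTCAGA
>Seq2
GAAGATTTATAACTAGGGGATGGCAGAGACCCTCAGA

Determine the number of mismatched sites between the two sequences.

Differing sites — 2:G/A; 5:T/A; 10:A/T; 11:T/A; 12:T/A; 17:T/G; 21:C/T.
That gives 7 mismatches out of 37 aligned sites, so the Hamming distance is 7.

7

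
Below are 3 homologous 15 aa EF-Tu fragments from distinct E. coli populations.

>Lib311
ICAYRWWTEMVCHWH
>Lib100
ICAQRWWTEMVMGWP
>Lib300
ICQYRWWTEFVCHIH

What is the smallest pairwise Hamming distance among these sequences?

3

Pairwise Hamming distances:
  Lib311 vs Lib100: 4
  Lib311 vs Lib300: 3
  Lib100 vs Lib300: 7
The smallest is 3, between Lib311 and Lib300.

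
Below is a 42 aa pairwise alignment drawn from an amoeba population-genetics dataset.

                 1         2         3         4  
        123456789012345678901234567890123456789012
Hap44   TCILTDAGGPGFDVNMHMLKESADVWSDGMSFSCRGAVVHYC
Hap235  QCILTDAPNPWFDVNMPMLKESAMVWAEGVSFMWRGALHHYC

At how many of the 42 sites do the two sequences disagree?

The sequences differ at positions 1 (T/Q), 8 (G/P), 9 (G/N), 11 (G/W), 17 (H/P), 24 (D/M), 27 (S/A), 28 (D/E), 30 (M/V), 33 (S/M), 34 (C/W), 38 (V/L), 39 (V/H).
That gives 13 mismatches out of 42 aligned sites, so the Hamming distance is 13.

13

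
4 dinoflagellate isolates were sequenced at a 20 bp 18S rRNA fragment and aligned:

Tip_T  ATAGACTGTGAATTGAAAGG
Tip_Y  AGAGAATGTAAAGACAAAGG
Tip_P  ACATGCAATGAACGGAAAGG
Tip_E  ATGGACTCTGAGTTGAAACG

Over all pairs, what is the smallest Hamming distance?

4

Pairwise Hamming distances:
  Tip_T vs Tip_Y: 6
  Tip_T vs Tip_P: 7
  Tip_T vs Tip_E: 4
  Tip_Y vs Tip_P: 10
  Tip_Y vs Tip_E: 10
  Tip_P vs Tip_E: 10
The smallest is 4, between Tip_T and Tip_E.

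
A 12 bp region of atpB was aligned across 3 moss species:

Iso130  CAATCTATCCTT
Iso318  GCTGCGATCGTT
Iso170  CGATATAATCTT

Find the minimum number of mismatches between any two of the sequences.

4

Pairwise Hamming distances:
  Iso130 vs Iso318: 6
  Iso130 vs Iso170: 4
  Iso318 vs Iso170: 9
The smallest is 4, between Iso130 and Iso170.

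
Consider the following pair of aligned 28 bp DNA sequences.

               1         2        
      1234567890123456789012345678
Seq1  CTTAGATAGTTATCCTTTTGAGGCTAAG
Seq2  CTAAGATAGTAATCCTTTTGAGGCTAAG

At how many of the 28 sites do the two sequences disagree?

Differing sites — 3:T/A; 11:T/A.
That gives 2 mismatches out of 28 aligned sites, so the Hamming distance is 2.

2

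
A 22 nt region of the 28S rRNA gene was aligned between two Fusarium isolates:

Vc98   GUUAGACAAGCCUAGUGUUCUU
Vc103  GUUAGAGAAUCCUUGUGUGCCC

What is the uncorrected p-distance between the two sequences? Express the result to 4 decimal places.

The sequences differ at positions 7 (C/G), 10 (G/U), 14 (A/U), 19 (U/G), 21 (U/C), 22 (U/C).
There are 6 differences over 22 sites, so p = 6/22 = 0.2727.

0.2727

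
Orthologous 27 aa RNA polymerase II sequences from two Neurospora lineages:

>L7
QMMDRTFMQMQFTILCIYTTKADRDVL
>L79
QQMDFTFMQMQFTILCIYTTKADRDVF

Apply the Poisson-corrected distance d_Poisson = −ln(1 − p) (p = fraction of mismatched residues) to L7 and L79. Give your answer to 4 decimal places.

0.1178

The sequences differ at positions 2 (M/Q), 5 (R/F), 27 (L/F).
p = 3/27 = 0.111111.
d = −ln(1 − 0.111111) = −ln(0.888889) = 0.1178.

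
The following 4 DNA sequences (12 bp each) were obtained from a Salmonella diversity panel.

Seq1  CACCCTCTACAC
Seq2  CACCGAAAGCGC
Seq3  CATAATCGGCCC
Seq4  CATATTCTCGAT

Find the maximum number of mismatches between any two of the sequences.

10

Pairwise Hamming distances:
  Seq1 vs Seq2: 6
  Seq1 vs Seq3: 6
  Seq1 vs Seq4: 6
  Seq2 vs Seq3: 7
  Seq2 vs Seq4: 10
  Seq3 vs Seq4: 6
The largest is 10, between Seq2 and Seq4.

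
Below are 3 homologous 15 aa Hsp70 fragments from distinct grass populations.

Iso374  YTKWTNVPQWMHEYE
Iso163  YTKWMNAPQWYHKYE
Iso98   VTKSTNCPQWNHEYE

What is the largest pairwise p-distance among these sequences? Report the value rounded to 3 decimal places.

0.400

Pairwise Hamming distances:
  Iso374 vs Iso163: 4
  Iso374 vs Iso98: 4
  Iso163 vs Iso98: 6
The largest is 6 mismatches, between Iso163 and Iso98; p = 6/15 = 0.400.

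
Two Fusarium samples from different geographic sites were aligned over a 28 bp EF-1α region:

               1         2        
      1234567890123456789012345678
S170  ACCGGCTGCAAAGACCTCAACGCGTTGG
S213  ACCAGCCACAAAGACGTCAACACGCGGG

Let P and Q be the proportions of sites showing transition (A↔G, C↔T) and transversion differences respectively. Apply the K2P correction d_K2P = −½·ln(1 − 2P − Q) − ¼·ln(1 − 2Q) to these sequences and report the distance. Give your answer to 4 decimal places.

The sequences differ at positions 4 (G/A, transition), 7 (T/C, transition), 8 (G/A, transition), 16 (C/G, transversion), 22 (G/A, transition), 25 (T/C, transition), 26 (T/G, transversion).
Of the 7 differences, 5 transitions and 2 transversions over 28 sites: P = 5/28 = 0.178571, Q = 2/28 = 0.071429.
d = −0.5·ln(0.571429) − 0.25·ln(0.857142) = −0.5·(-0.559615) − 0.25·(-0.154152) = 0.3183.

0.3183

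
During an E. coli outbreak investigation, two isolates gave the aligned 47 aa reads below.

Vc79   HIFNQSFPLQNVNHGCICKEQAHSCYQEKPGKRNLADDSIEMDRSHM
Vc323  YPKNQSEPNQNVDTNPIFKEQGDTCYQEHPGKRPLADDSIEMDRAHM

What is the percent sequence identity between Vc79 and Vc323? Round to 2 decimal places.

65.96%

Mismatches occur at site 1 (H↔Y), site 2 (I↔P), site 3 (F↔K), site 7 (F↔E), site 9 (L↔N), site 13 (N↔D), site 14 (H↔T), site 15 (G↔N), site 16 (C↔P), site 18 (C↔F), site 22 (A↔G), site 23 (H↔D), site 24 (S↔T), site 29 (K↔H), site 34 (N↔P), site 45 (S↔A).
31 of the 47 sites match, so the percent identity is 31/47 × 100 = 65.96%.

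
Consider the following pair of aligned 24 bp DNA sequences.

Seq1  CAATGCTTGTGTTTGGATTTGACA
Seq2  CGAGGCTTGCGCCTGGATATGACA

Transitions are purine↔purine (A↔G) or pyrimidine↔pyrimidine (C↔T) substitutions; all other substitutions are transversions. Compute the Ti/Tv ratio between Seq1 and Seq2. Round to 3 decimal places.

Mismatches occur at site 2 (A↔G, transition), site 4 (T↔G, transversion), site 10 (T↔C, transition), site 12 (T↔C, transition), site 13 (T↔C, transition), site 19 (T↔A, transversion).
Of the 6 differences, 4 transitions and 2 transversions, so Ti/Tv = 4/2 = 2.000.

2.000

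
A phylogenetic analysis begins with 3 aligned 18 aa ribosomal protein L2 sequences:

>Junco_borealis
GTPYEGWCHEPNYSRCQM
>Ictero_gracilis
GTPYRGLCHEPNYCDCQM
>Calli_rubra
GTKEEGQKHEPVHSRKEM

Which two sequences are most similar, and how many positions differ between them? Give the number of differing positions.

4

Pairwise Hamming distances:
  Junco_borealis vs Ictero_gracilis: 4
  Junco_borealis vs Calli_rubra: 8
  Ictero_gracilis vs Calli_rubra: 11
The smallest is 4, between Junco_borealis and Ictero_gracilis.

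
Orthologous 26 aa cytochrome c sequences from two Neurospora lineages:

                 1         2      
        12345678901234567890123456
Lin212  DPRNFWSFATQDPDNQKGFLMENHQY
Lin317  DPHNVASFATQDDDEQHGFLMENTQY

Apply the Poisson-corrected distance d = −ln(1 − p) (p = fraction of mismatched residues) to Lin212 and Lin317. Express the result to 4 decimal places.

0.3137

The sequences differ at positions 3 (R/H), 5 (F/V), 6 (W/A), 13 (P/D), 15 (N/E), 17 (K/H), 24 (H/T).
p = 7/26 = 0.269231.
d = −ln(1 − 0.269231) = −ln(0.730769) = 0.3137.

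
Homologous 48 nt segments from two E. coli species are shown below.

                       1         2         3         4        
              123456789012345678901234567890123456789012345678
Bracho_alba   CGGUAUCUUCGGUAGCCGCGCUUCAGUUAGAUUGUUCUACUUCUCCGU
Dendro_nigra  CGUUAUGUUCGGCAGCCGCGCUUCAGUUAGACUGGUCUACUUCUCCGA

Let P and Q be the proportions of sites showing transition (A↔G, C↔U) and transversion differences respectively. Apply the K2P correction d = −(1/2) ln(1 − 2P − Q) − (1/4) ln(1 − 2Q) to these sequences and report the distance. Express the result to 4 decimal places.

The sequences differ at positions 3 (G/U, transversion), 7 (C/G, transversion), 13 (U/C, transition), 32 (U/C, transition), 35 (U/G, transversion), 48 (U/A, transversion).
Of the 6 differences, 2 transitions and 4 transversions over 48 sites: P = 2/48 = 0.041667, Q = 4/48 = 0.083333.
d = −0.5·ln(0.833333) − 0.25·ln(0.833334) = −0.5·(-0.182322) − 0.25·(-0.182321) = 0.1367.

0.1367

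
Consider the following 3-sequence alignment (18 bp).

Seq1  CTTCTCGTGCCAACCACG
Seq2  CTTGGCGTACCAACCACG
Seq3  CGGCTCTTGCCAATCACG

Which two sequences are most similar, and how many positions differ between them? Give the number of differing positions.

3

Pairwise Hamming distances:
  Seq1 vs Seq2: 3
  Seq1 vs Seq3: 4
  Seq2 vs Seq3: 7
The smallest is 3, between Seq1 and Seq2.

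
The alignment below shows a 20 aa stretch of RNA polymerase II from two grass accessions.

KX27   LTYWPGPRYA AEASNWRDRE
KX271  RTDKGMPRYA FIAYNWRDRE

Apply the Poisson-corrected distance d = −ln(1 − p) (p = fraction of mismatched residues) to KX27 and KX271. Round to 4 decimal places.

0.5108

Mismatches occur at site 1 (L↔R), site 3 (Y↔D), site 4 (W↔K), site 5 (P↔G), site 6 (G↔M), site 11 (A↔F), site 12 (E↔I), site 14 (S↔Y).
p = 8/20 = 0.400000.
d = −ln(1 − 0.400000) = −ln(0.600000) = 0.5108.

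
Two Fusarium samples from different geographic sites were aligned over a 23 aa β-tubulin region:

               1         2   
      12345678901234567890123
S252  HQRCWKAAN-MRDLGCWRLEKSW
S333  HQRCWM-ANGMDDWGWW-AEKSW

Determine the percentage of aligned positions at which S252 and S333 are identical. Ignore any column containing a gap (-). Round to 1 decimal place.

75.0%

Excluding the 3 gap columns leaves 20 comparable sites.
The sequences differ at positions 6 (K/M), 12 (R/D), 14 (L/W), 16 (C/W), 19 (L/A).
15 of the 20 comparable sites match, so the percent identity is 15/20 × 100 = 75.0%.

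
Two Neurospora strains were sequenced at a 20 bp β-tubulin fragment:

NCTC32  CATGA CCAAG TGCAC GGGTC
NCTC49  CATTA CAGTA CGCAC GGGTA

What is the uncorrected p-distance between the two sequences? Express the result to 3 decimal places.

Differing sites — 4:G/T; 7:C/A; 8:A/G; 9:A/T; 10:G/A; 11:T/C; 20:C/A.
There are 7 differences over 20 sites, so p = 7/20 = 0.350.

0.350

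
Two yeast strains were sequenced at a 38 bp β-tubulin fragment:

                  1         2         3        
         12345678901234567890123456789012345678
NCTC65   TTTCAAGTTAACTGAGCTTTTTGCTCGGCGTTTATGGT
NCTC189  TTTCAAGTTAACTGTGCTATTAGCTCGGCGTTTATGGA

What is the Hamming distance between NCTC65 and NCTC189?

4

Differing sites — 15:A/T; 19:T/A; 22:T/A; 38:T/A.
That gives 4 mismatches out of 38 aligned sites, so the Hamming distance is 4.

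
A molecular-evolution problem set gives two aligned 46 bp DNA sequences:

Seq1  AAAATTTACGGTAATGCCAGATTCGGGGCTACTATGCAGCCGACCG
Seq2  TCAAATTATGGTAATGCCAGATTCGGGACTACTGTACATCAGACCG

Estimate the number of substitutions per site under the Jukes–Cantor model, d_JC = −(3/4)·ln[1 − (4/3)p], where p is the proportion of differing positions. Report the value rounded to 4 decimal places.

Differing sites — 1:A/T; 2:A/C; 5:T/A; 9:C/T; 28:G/A; 34:A/G; 36:G/A; 39:G/T; 41:C/A.
p = 9/46 = 0.195652.
d = −0.75 · ln(1 − (4/3)·0.195652) = −0.75 · ln(0.739131) = −0.75 · (-0.302280) = 0.2267.

0.2267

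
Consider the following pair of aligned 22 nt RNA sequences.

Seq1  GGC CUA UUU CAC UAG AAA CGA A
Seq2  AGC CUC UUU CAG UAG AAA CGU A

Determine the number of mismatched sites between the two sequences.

4

The sequences differ at positions 1 (G/A), 6 (A/C), 12 (C/G), 21 (A/U).
That gives 4 mismatches out of 22 aligned sites, so the Hamming distance is 4.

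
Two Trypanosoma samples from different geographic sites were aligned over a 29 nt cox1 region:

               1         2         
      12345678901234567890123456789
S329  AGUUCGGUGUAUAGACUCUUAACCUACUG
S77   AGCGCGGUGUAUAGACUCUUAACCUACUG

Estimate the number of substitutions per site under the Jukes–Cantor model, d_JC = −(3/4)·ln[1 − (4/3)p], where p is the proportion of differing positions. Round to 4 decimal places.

Mismatches occur at site 3 (U↔C), site 4 (U↔G).
p = 2/29 = 0.068966.
d = −0.75 · ln(1 − (4/3)·0.068966) = −0.75 · ln(0.908045) = −0.75 · (-0.096461) = 0.0723.

0.0723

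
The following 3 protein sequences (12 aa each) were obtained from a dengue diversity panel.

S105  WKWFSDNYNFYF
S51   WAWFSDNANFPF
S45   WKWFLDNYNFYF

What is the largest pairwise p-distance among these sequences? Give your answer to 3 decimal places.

Pairwise Hamming distances:
  S105 vs S51: 3
  S105 vs S45: 1
  S51 vs S45: 4
The largest is 4 mismatches, between S51 and S45; p = 4/12 = 0.333.

0.333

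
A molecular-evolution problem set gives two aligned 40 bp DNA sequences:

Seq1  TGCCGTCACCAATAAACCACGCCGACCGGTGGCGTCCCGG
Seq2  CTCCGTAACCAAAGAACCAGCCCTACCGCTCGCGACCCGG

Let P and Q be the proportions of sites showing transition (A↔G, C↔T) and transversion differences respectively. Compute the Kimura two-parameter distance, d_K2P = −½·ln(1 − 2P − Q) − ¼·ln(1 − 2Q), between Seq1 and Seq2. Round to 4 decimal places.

0.3460

The sequences differ at positions 1 (T/C, transition), 2 (G/T, transversion), 7 (C/A, transversion), 13 (T/A, transversion), 14 (A/G, transition), 20 (C/G, transversion), 21 (G/C, transversion), 24 (G/T, transversion), 29 (G/C, transversion), 31 (G/C, transversion), 35 (T/A, transversion).
Of the 11 differences, 2 transitions and 9 transversions over 40 sites: P = 2/40 = 0.050000, Q = 9/40 = 0.225000.
d = −0.5·ln(0.675000) − 0.25·ln(0.550000) = −0.5·(-0.393043) − 0.25·(-0.597837) = 0.3460.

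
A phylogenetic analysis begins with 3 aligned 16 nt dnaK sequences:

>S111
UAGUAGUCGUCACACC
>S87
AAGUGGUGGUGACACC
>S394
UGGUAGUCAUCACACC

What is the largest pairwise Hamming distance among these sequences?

6

Pairwise Hamming distances:
  S111 vs S87: 4
  S111 vs S394: 2
  S87 vs S394: 6
The largest is 6, between S87 and S394.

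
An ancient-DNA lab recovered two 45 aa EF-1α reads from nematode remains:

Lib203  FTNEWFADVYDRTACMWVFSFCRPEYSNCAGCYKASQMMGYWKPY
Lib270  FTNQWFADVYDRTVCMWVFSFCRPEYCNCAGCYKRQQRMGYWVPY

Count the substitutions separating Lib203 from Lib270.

7

The sequences differ at positions 4 (E/Q), 14 (A/V), 27 (S/C), 35 (A/R), 36 (S/Q), 38 (M/R), 43 (K/V).
That gives 7 mismatches out of 45 aligned sites, so the Hamming distance is 7.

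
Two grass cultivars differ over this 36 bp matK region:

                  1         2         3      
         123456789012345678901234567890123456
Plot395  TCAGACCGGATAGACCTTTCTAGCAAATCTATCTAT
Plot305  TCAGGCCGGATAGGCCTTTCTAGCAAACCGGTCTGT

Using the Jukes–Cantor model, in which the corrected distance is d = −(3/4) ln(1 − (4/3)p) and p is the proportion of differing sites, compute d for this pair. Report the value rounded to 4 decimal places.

0.1885

The sequences differ at positions 5 (A/G), 14 (A/G), 28 (T/C), 30 (T/G), 31 (A/G), 35 (A/G).
p = 6/36 = 0.166667.
d = −0.75 · ln(1 − (4/3)·0.166667) = −0.75 · ln(0.777777) = −0.75 · (-0.251315) = 0.1885.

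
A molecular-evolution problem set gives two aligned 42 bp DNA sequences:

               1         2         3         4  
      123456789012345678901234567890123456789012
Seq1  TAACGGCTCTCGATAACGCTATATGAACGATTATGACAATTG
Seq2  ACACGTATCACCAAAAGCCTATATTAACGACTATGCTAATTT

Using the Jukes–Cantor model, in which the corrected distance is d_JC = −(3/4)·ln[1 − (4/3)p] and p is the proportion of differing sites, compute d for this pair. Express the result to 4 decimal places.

0.4408

The sequences differ at positions 1 (T/A), 2 (A/C), 6 (G/T), 7 (C/A), 10 (T/A), 12 (G/C), 14 (T/A), 17 (C/G), 18 (G/C), 25 (G/T), 31 (T/C), 36 (A/C), 37 (C/T), 42 (G/T).
p = 14/42 = 0.333333.
d = −0.75 · ln(1 − (4/3)·0.333333) = −0.75 · ln(0.555556) = −0.75 · (-0.587786) = 0.4408.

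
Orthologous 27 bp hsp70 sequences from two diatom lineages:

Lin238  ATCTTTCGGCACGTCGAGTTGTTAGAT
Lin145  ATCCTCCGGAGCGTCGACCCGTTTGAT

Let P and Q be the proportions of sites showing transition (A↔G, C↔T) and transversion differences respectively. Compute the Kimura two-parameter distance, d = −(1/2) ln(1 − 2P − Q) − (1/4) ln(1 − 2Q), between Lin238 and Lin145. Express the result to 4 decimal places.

Mismatches occur at site 4 (T→C, transition), site 6 (T→C, transition), site 10 (C→A, transversion), site 11 (A→G, transition), site 18 (G→C, transversion), site 19 (T→C, transition), site 20 (T→C, transition), site 24 (A→T, transversion).
Of the 8 differences, 5 transitions and 3 transversions over 27 sites: P = 5/27 = 0.185185, Q = 3/27 = 0.111111.
d = −0.5·ln(0.518519) − 0.25·ln(0.777778) = −0.5·(-0.656779) − 0.25·(-0.251314) = 0.3912.

0.3912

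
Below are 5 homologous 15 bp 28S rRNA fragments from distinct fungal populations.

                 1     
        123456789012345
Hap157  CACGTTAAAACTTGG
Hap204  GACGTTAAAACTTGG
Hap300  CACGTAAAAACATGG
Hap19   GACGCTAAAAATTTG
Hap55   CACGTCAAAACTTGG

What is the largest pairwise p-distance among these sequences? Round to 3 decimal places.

Pairwise Hamming distances:
  Hap157 vs Hap204: 1
  Hap157 vs Hap300: 2
  Hap157 vs Hap19: 4
  Hap157 vs Hap55: 1
  Hap204 vs Hap300: 3
  Hap204 vs Hap19: 3
  Hap204 vs Hap55: 2
  Hap300 vs Hap19: 6
  Hap300 vs Hap55: 2
  Hap19 vs Hap55: 5
The largest is 6 mismatches, between Hap300 and Hap19; p = 6/15 = 0.400.

0.400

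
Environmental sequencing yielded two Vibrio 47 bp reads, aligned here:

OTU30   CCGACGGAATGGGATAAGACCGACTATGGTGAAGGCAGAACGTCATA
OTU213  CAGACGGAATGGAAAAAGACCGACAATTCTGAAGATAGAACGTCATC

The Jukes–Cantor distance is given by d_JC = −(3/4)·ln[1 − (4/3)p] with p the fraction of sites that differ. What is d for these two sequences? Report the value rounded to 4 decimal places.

0.2211

Mismatches occur at site 2 (C→A), site 13 (G→A), site 15 (T→A), site 25 (T→A), site 28 (G→T), site 29 (G→C), site 35 (G→A), site 36 (C→T), site 47 (A→C).
p = 9/47 = 0.191489.
d = −0.75 · ln(1 − (4/3)·0.191489) = −0.75 · ln(0.744681) = −0.75 · (-0.294799) = 0.2211.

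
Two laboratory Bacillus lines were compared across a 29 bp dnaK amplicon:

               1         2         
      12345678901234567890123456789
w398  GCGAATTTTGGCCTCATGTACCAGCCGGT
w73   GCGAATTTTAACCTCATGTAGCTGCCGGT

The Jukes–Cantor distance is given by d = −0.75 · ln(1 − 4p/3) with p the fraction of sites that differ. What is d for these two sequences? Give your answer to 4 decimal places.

0.1524

Differing sites — 10:G/A; 11:G/A; 21:C/G; 23:A/T.
p = 4/29 = 0.137931.
d = −0.75 · ln(1 − (4/3)·0.137931) = −0.75 · ln(0.816092) = −0.75 · (-0.203228) = 0.1524.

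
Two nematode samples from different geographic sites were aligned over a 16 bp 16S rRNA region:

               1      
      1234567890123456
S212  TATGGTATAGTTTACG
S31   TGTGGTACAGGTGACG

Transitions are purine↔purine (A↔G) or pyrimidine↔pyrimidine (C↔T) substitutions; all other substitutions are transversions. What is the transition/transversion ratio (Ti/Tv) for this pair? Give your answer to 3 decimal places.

Mismatches occur at site 2 (A→G, transition), site 8 (T→C, transition), site 11 (T→G, transversion), site 13 (T→G, transversion).
Of the 4 differences, 2 transitions and 2 transversions, so Ti/Tv = 2/2 = 1.000.

1.000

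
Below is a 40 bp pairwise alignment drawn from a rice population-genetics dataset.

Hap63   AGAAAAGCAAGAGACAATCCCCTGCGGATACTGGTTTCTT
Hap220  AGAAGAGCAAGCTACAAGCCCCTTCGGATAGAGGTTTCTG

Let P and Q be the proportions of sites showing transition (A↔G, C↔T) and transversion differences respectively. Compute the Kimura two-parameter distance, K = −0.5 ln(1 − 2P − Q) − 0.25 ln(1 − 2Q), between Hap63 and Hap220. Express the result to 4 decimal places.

0.2351

Differing sites — 5:A/G (Ti); 12:A/C (Tv); 13:G/T (Tv); 18:T/G (Tv); 24:G/T (Tv); 31:C/G (Tv); 32:T/A (Tv); 40:T/G (Tv).
Of the 8 differences, 1 transition and 7 transversions over 40 sites: P = 1/40 = 0.025000, Q = 7/40 = 0.175000.
d = −0.5·ln(0.775000) − 0.25·ln(0.650000) = −0.5·(-0.254892) − 0.25·(-0.430783) = 0.2351.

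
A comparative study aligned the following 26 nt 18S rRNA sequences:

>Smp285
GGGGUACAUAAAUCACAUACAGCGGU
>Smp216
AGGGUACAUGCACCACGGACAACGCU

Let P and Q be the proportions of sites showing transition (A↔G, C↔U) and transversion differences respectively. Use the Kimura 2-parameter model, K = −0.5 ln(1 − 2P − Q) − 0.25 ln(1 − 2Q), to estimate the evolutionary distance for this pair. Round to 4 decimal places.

The sequences differ at positions 1 (G/A, transition), 10 (A/G, transition), 11 (A/C, transversion), 13 (U/C, transition), 17 (A/G, transition), 18 (U/G, transversion), 22 (G/A, transition), 25 (G/C, transversion).
Of the 8 differences, 5 transitions and 3 transversions over 26 sites: P = 5/26 = 0.192308, Q = 3/26 = 0.115385.
d = −0.5·ln(0.499999) − 0.25·ln(0.769230) = −0.5·(-0.693149) − 0.25·(-0.262365) = 0.4122.

0.4122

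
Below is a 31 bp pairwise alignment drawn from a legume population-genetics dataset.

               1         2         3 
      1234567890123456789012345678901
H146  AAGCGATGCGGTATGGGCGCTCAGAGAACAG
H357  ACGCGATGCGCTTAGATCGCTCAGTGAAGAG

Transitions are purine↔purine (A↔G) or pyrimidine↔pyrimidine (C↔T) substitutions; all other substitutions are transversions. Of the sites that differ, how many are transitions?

1

Differing sites — 2:A/C (Tv); 11:G/C (Tv); 13:A/T (Tv); 14:T/A (Tv); 16:G/A (Ti); 17:G/T (Tv); 25:A/T (Tv); 29:C/G (Tv).
Of the 8 differences, 1 transition and 7 transversions, so the answer is 1.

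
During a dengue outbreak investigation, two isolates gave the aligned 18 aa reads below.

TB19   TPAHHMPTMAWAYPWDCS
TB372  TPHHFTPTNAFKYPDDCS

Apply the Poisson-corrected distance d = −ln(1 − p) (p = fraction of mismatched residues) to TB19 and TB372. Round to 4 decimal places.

The sequences differ at positions 3 (A/H), 5 (H/F), 6 (M/T), 9 (M/N), 11 (W/F), 12 (A/K), 15 (W/D).
p = 7/18 = 0.388889.
d = −ln(1 − 0.388889) = −ln(0.611111) = 0.4925.

0.4925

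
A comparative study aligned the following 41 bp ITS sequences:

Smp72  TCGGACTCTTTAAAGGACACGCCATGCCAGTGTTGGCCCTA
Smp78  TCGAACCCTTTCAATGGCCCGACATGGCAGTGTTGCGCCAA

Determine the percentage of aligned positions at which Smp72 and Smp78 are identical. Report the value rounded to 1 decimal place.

73.2%

Differing sites — 4:G/A; 7:T/C; 12:A/C; 15:G/T; 17:A/G; 19:A/C; 22:C/A; 27:C/G; 36:G/C; 37:C/G; 40:T/A.
30 of the 41 sites match, so the percent identity is 30/41 × 100 = 73.2%.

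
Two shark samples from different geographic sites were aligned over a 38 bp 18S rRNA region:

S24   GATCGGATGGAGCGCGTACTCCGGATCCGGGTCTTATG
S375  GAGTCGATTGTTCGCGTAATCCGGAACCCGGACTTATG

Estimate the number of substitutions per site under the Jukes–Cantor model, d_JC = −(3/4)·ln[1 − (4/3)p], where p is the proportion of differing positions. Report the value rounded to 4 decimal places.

0.3241

Mismatches occur at site 3 (T↔G), site 4 (C↔T), site 5 (G↔C), site 9 (G↔T), site 11 (A↔T), site 12 (G↔T), site 19 (C↔A), site 26 (T↔A), site 29 (G↔C), site 32 (T↔A).
p = 10/38 = 0.263158.
d = −0.75 · ln(1 − (4/3)·0.263158) = −0.75 · ln(0.649123) = −0.75 · (-0.432133) = 0.3241.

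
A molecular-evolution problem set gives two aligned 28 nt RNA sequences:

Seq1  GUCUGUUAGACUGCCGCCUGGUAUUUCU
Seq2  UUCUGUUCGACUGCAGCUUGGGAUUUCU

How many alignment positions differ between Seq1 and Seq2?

Differing sites — 1:G/U; 8:A/C; 15:C/A; 18:C/U; 22:U/G.
That gives 5 mismatches out of 28 aligned sites, so the Hamming distance is 5.

5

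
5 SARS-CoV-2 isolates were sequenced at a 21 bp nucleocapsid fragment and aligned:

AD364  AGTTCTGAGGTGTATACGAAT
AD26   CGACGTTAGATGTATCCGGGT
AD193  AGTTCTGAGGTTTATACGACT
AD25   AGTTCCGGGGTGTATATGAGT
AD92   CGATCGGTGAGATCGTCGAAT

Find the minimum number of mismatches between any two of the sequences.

Pairwise Hamming distances:
  AD364 vs AD26: 9
  AD364 vs AD193: 2
  AD364 vs AD25: 4
  AD364 vs AD92: 10
  AD26 vs AD193: 10
  AD26 vs AD25: 11
  AD26 vs AD92: 12
  AD193 vs AD25: 5
  AD193 vs AD92: 11
  AD25 vs AD92: 12
The smallest is 2, between AD364 and AD193.

2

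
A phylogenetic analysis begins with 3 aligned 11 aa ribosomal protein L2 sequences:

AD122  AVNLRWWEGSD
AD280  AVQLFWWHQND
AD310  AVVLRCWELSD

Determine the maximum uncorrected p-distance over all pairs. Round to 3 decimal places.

Pairwise Hamming distances:
  AD122 vs AD280: 5
  AD122 vs AD310: 3
  AD280 vs AD310: 6
The largest is 6 mismatches, between AD280 and AD310; p = 6/11 = 0.545.

0.545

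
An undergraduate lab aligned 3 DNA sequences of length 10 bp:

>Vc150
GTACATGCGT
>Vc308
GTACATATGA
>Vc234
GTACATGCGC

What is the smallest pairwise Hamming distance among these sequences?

1

Pairwise Hamming distances:
  Vc150 vs Vc308: 3
  Vc150 vs Vc234: 1
  Vc308 vs Vc234: 3
The smallest is 1, between Vc150 and Vc234.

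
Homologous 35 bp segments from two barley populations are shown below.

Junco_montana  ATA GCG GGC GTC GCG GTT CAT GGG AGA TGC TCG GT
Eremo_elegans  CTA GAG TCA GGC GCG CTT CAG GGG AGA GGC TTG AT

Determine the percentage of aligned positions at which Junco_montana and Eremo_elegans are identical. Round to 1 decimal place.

Mismatches occur at site 1 (A→C), site 5 (C→A), site 7 (G→T), site 8 (G→C), site 9 (C→A), site 11 (T→G), site 16 (G→C), site 21 (T→G), site 28 (T→G), site 32 (C→T), site 34 (G→A).
24 of the 35 sites match, so the percent identity is 24/35 × 100 = 68.6%.

68.6%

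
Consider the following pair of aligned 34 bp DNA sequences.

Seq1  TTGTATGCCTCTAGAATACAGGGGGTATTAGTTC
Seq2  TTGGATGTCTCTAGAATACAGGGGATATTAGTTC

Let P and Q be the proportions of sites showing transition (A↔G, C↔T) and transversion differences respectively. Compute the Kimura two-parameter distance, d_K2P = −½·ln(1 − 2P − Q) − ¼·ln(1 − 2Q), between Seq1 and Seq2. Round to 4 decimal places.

0.0947

Differing sites — 4:T/G (Tv); 8:C/T (Ti); 25:G/A (Ti).
Of the 3 differences, 2 transitions and 1 transversion over 34 sites: P = 2/34 = 0.058824, Q = 1/34 = 0.029412.
d = −0.5·ln(0.852940) − 0.25·ln(0.941176) = −0.5·(-0.159066) − 0.25·(-0.060625) = 0.0947.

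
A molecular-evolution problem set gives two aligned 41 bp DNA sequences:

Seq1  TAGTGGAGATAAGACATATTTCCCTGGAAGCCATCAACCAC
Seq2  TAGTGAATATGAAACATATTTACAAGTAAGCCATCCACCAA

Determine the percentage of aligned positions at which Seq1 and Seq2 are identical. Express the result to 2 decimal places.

The sequences differ at positions 6 (G/A), 8 (G/T), 11 (A/G), 13 (G/A), 22 (C/A), 24 (C/A), 25 (T/A), 27 (G/T), 36 (A/C), 41 (C/A).
31 of the 41 sites match, so the percent identity is 31/41 × 100 = 75.61%.

75.61%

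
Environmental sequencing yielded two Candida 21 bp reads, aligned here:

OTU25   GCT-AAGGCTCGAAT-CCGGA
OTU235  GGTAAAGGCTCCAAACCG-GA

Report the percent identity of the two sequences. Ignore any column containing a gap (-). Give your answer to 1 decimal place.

Excluding the 3 gap columns leaves 18 comparable sites.
The sequences differ at positions 2 (C/G), 12 (G/C), 15 (T/A), 18 (C/G).
14 of the 18 comparable sites match, so the percent identity is 14/18 × 100 = 77.8%.

77.8%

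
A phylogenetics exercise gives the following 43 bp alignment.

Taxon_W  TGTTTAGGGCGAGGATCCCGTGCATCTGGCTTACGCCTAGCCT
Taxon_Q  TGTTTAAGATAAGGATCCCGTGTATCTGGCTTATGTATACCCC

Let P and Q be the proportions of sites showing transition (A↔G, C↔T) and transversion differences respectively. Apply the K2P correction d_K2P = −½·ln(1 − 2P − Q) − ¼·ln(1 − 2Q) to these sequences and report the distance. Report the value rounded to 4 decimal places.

0.2956

Mismatches occur at site 7 (G/A, transition), site 9 (G/A, transition), site 10 (C/T, transition), site 11 (G/A, transition), site 23 (C/T, transition), site 34 (C/T, transition), site 36 (C/T, transition), site 37 (C/A, transversion), site 40 (G/C, transversion), site 43 (T/C, transition).
Of the 10 differences, 8 transitions and 2 transversions over 43 sites: P = 8/43 = 0.186047, Q = 2/43 = 0.046512.
d = −0.5·ln(0.581394) − 0.25·ln(0.906976) = −0.5·(-0.542327) − 0.25·(-0.097639) = 0.2956.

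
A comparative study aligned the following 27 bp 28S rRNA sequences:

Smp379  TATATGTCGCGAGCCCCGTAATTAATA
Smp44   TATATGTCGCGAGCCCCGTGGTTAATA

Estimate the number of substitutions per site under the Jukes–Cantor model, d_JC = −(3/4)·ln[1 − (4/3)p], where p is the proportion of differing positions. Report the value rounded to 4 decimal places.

0.0780

The sequences differ at positions 20 (A/G), 21 (A/G).
p = 2/27 = 0.074074.
d = −0.75 · ln(1 − (4/3)·0.074074) = −0.75 · ln(0.901235) = −0.75 · (-0.103989) = 0.0780.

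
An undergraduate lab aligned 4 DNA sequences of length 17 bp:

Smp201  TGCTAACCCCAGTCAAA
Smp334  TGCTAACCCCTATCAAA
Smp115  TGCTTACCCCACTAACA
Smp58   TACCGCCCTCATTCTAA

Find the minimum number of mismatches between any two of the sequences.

2

Pairwise Hamming distances:
  Smp201 vs Smp334: 2
  Smp201 vs Smp115: 4
  Smp201 vs Smp58: 7
  Smp334 vs Smp115: 5
  Smp334 vs Smp58: 8
  Smp115 vs Smp58: 9
The smallest is 2, between Smp201 and Smp334.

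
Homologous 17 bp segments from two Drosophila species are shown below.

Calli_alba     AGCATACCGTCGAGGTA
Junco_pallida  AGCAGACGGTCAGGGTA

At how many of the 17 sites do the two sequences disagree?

The sequences differ at positions 5 (T/G), 8 (C/G), 12 (G/A), 13 (A/G).
That gives 4 mismatches out of 17 aligned sites, so the Hamming distance is 4.

4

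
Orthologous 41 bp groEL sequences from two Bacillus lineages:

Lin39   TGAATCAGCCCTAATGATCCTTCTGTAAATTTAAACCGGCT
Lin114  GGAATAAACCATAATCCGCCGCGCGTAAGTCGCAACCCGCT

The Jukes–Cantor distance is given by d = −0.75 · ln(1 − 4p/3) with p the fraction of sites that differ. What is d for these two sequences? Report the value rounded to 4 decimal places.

0.5510

The sequences differ at positions 1 (T/G), 6 (C/A), 8 (G/A), 11 (C/A), 16 (G/C), 17 (A/C), 18 (T/G), 21 (T/G), 22 (T/C), 23 (C/G), 24 (T/C), 29 (A/G), 31 (T/C), 32 (T/G), 33 (A/C), 38 (G/C).
p = 16/41 = 0.390244.
d = −0.75 · ln(1 − (4/3)·0.390244) = −0.75 · ln(0.479675) = −0.75 · (-0.734646) = 0.5510.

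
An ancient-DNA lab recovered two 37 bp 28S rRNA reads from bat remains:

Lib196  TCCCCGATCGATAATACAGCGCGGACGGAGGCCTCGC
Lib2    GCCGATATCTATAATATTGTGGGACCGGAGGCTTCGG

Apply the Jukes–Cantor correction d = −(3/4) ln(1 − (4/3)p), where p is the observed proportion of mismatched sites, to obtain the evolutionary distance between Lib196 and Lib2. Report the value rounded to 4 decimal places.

Mismatches occur at site 1 (T/G), site 4 (C/G), site 5 (C/A), site 6 (G/T), site 10 (G/T), site 17 (C/T), site 18 (A/T), site 20 (C/T), site 22 (C/G), site 24 (G/A), site 25 (A/C), site 33 (C/T), site 37 (C/G).
p = 13/37 = 0.351351.
d = −0.75 · ln(1 − (4/3)·0.351351) = −0.75 · ln(0.531532) = −0.75 · (-0.631992) = 0.4740.

0.4740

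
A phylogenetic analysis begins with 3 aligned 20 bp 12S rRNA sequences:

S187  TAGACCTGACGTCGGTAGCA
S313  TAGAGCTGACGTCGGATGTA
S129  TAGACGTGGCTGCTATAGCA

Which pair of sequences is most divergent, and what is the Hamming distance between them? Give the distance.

10

Pairwise Hamming distances:
  S187 vs S313: 4
  S187 vs S129: 6
  S313 vs S129: 10
The largest is 10, between S313 and S129.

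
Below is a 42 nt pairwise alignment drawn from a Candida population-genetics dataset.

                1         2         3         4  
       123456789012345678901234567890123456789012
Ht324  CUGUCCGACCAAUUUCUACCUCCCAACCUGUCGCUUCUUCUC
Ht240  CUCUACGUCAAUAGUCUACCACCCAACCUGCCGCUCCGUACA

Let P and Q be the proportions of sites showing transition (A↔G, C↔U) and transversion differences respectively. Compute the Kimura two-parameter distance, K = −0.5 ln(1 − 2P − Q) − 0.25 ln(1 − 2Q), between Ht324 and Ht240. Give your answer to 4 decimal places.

Mismatches occur at site 3 (G→C, transversion), site 5 (C→A, transversion), site 8 (A→U, transversion), site 10 (C→A, transversion), site 12 (A→U, transversion), site 13 (U→A, transversion), site 14 (U→G, transversion), site 21 (U→A, transversion), site 31 (U→C, transition), site 36 (U→C, transition), site 38 (U→G, transversion), site 40 (C→A, transversion), site 41 (U→C, transition), site 42 (C→A, transversion).
Of the 14 differences, 3 transitions and 11 transversions over 42 sites: P = 3/42 = 0.071429, Q = 11/42 = 0.261905.
d = −0.5·ln(0.595237) − 0.25·ln(0.476190) = −0.5·(-0.518796) − 0.25·(-0.741938) = 0.4449.

0.4449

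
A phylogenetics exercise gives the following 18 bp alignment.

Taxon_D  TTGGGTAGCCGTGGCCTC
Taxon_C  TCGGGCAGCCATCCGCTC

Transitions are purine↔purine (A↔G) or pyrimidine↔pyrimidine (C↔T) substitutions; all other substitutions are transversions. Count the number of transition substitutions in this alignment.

3

The sequences differ at positions 2 (T/C, transition), 6 (T/C, transition), 11 (G/A, transition), 13 (G/C, transversion), 14 (G/C, transversion), 15 (C/G, transversion).
Of the 6 differences, 3 transitions and 3 transversions, so the answer is 3.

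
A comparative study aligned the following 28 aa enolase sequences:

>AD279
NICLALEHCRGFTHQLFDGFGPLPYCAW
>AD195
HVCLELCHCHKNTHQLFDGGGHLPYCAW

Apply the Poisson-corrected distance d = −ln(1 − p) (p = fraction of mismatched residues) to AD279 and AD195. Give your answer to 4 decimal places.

Mismatches occur at site 1 (N↔H), site 2 (I↔V), site 5 (A↔E), site 7 (E↔C), site 10 (R↔H), site 11 (G↔K), site 12 (F↔N), site 20 (F↔G), site 22 (P↔H).
p = 9/28 = 0.321429.
d = −ln(1 − 0.321429) = −ln(0.678571) = 0.3878.

0.3878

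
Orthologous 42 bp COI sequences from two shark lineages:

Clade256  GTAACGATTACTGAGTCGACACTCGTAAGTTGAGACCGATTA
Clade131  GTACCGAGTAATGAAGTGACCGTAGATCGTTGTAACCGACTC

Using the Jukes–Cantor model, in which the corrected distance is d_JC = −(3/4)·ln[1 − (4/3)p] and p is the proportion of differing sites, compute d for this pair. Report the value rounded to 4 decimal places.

0.5319

Differing sites — 4:A/C; 8:T/G; 11:C/A; 15:G/A; 16:T/G; 17:C/T; 21:A/C; 22:C/G; 24:C/A; 26:T/A; 27:A/T; 28:A/C; 33:A/T; 34:G/A; 40:T/C; 42:A/C.
p = 16/42 = 0.380952.
d = −0.75 · ln(1 − (4/3)·0.380952) = −0.75 · ln(0.492064) = −0.75 · (-0.709146) = 0.5319.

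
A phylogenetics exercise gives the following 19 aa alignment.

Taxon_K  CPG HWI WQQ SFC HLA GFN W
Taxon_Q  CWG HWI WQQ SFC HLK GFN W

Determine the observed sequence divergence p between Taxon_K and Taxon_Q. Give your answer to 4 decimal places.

0.1053

The sequences differ at positions 2 (P/W), 15 (A/K).
There are 2 differences over 19 sites, so p = 2/19 = 0.1053.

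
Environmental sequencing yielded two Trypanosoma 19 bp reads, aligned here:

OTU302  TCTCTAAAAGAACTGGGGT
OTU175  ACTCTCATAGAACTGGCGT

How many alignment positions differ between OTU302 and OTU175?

4

The sequences differ at positions 1 (T/A), 6 (A/C), 8 (A/T), 17 (G/C).
That gives 4 mismatches out of 19 aligned sites, so the Hamming distance is 4.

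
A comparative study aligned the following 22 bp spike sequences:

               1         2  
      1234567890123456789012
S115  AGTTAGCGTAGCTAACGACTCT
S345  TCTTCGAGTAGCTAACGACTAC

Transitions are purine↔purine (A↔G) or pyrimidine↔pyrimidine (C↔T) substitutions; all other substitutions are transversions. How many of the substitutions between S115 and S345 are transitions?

1

The sequences differ at positions 1 (A/T, transversion), 2 (G/C, transversion), 5 (A/C, transversion), 7 (C/A, transversion), 21 (C/A, transversion), 22 (T/C, transition).
Of the 6 differences, 1 transition and 5 transversions, so the answer is 1.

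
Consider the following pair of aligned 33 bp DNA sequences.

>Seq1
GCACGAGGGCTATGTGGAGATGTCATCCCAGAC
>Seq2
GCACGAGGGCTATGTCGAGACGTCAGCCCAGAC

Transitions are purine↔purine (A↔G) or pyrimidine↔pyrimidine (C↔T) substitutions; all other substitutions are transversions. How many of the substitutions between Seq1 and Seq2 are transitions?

1

The sequences differ at positions 16 (G/C, transversion), 21 (T/C, transition), 26 (T/G, transversion).
Of the 3 differences, 1 transition and 2 transversions, so the answer is 1.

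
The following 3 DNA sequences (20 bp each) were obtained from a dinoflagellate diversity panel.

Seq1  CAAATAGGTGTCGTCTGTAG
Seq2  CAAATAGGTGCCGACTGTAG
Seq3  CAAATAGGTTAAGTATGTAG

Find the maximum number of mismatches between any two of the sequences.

5

Pairwise Hamming distances:
  Seq1 vs Seq2: 2
  Seq1 vs Seq3: 4
  Seq2 vs Seq3: 5
The largest is 5, between Seq2 and Seq3.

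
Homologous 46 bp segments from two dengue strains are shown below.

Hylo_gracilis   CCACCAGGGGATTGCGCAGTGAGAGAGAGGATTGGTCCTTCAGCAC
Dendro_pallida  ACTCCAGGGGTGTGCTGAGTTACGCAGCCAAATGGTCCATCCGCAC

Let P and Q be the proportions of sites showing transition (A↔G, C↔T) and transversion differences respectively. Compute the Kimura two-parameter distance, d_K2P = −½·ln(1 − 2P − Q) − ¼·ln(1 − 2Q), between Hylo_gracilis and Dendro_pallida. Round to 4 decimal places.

Mismatches occur at site 1 (C↔A, transversion), site 3 (A↔T, transversion), site 11 (A↔T, transversion), site 12 (T↔G, transversion), site 16 (G↔T, transversion), site 17 (C↔G, transversion), site 21 (G↔T, transversion), site 23 (G↔C, transversion), site 24 (A↔G, transition), site 25 (G↔C, transversion), site 28 (A↔C, transversion), site 29 (G↔C, transversion), site 30 (G↔A, transition), site 32 (T↔A, transversion), site 39 (T↔A, transversion), site 42 (A↔C, transversion).
Of the 16 differences, 2 transitions and 14 transversions over 46 sites: P = 2/46 = 0.043478, Q = 14/46 = 0.304348.
d = −0.5·ln(0.608696) − 0.25·ln(0.391304) = −0.5·(-0.496436) − 0.25·(-0.938271) = 0.4828.

0.4828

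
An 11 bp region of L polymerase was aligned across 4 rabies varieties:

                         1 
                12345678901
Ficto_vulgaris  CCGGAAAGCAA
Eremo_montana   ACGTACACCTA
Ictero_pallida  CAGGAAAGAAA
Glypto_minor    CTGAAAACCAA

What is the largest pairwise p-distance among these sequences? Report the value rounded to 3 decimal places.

0.636

Pairwise Hamming distances:
  Ficto_vulgaris vs Eremo_montana: 5
  Ficto_vulgaris vs Ictero_pallida: 2
  Ficto_vulgaris vs Glypto_minor: 3
  Eremo_montana vs Ictero_pallida: 7
  Eremo_montana vs Glypto_minor: 5
  Ictero_pallida vs Glypto_minor: 4
The largest is 7 mismatches, between Eremo_montana and Ictero_pallida; p = 7/11 = 0.636.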